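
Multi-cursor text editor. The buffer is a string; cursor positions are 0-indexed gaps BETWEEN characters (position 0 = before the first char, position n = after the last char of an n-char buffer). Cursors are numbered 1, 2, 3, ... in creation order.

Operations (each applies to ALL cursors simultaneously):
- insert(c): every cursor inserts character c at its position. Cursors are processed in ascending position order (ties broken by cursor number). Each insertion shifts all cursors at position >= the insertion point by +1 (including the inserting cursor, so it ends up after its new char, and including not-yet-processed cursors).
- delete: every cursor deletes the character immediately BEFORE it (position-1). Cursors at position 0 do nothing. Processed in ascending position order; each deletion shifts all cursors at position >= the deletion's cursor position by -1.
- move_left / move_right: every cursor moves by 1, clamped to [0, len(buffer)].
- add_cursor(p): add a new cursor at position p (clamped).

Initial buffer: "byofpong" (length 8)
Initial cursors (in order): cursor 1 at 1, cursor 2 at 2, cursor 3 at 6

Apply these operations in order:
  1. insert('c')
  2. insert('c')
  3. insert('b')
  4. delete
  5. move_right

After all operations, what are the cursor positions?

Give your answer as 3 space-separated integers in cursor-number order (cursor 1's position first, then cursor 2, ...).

Answer: 4 7 13

Derivation:
After op 1 (insert('c')): buffer="bcycofpocng" (len 11), cursors c1@2 c2@4 c3@9, authorship .1.2....3..
After op 2 (insert('c')): buffer="bccyccofpoccng" (len 14), cursors c1@3 c2@6 c3@12, authorship .11.22....33..
After op 3 (insert('b')): buffer="bccbyccbofpoccbng" (len 17), cursors c1@4 c2@8 c3@15, authorship .111.222....333..
After op 4 (delete): buffer="bccyccofpoccng" (len 14), cursors c1@3 c2@6 c3@12, authorship .11.22....33..
After op 5 (move_right): buffer="bccyccofpoccng" (len 14), cursors c1@4 c2@7 c3@13, authorship .11.22....33..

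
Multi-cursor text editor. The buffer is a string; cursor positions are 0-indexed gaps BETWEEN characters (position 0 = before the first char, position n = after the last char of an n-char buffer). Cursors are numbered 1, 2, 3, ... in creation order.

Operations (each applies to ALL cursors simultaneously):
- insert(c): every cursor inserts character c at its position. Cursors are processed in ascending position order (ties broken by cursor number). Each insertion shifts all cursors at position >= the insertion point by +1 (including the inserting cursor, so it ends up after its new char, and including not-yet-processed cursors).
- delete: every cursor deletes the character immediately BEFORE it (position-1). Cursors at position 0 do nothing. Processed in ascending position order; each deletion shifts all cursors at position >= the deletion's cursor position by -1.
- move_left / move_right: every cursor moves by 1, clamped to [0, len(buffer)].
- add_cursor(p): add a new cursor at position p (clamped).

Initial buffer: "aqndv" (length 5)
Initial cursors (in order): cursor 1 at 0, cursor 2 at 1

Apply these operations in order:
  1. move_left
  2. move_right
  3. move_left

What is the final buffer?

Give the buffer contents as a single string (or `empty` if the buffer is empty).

Answer: aqndv

Derivation:
After op 1 (move_left): buffer="aqndv" (len 5), cursors c1@0 c2@0, authorship .....
After op 2 (move_right): buffer="aqndv" (len 5), cursors c1@1 c2@1, authorship .....
After op 3 (move_left): buffer="aqndv" (len 5), cursors c1@0 c2@0, authorship .....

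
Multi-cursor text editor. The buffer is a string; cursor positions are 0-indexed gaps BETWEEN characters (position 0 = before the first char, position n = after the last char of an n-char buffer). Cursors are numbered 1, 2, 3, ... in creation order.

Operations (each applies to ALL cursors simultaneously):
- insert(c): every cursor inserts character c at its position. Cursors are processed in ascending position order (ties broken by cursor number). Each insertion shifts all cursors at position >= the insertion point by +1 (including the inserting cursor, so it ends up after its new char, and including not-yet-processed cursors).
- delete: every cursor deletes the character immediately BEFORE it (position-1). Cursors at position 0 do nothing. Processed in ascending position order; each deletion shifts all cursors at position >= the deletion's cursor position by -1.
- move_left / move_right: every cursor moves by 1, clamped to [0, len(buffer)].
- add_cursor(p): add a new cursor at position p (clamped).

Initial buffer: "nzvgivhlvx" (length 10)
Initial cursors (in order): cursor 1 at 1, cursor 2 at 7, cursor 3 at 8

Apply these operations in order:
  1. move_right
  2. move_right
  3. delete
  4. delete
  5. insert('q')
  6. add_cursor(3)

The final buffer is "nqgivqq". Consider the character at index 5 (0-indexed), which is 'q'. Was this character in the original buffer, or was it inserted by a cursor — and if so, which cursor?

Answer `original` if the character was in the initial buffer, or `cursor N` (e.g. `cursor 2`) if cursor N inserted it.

After op 1 (move_right): buffer="nzvgivhlvx" (len 10), cursors c1@2 c2@8 c3@9, authorship ..........
After op 2 (move_right): buffer="nzvgivhlvx" (len 10), cursors c1@3 c2@9 c3@10, authorship ..........
After op 3 (delete): buffer="nzgivhl" (len 7), cursors c1@2 c2@7 c3@7, authorship .......
After op 4 (delete): buffer="ngiv" (len 4), cursors c1@1 c2@4 c3@4, authorship ....
After op 5 (insert('q')): buffer="nqgivqq" (len 7), cursors c1@2 c2@7 c3@7, authorship .1...23
After op 6 (add_cursor(3)): buffer="nqgivqq" (len 7), cursors c1@2 c4@3 c2@7 c3@7, authorship .1...23
Authorship (.=original, N=cursor N): . 1 . . . 2 3
Index 5: author = 2

Answer: cursor 2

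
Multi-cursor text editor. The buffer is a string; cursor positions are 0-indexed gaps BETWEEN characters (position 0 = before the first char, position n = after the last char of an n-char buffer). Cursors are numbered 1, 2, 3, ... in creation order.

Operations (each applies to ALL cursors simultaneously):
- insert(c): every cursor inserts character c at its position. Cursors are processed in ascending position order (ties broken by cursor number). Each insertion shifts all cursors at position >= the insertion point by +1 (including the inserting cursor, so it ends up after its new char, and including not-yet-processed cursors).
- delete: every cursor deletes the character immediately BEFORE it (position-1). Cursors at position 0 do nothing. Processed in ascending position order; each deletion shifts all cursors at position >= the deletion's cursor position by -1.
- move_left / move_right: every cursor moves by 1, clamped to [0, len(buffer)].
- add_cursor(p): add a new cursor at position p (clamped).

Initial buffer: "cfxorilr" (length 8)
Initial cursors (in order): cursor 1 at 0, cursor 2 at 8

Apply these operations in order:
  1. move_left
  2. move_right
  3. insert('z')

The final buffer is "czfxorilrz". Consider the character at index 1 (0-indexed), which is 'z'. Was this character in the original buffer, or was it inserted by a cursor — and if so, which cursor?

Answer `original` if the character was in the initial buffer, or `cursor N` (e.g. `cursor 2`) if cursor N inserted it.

After op 1 (move_left): buffer="cfxorilr" (len 8), cursors c1@0 c2@7, authorship ........
After op 2 (move_right): buffer="cfxorilr" (len 8), cursors c1@1 c2@8, authorship ........
After op 3 (insert('z')): buffer="czfxorilrz" (len 10), cursors c1@2 c2@10, authorship .1.......2
Authorship (.=original, N=cursor N): . 1 . . . . . . . 2
Index 1: author = 1

Answer: cursor 1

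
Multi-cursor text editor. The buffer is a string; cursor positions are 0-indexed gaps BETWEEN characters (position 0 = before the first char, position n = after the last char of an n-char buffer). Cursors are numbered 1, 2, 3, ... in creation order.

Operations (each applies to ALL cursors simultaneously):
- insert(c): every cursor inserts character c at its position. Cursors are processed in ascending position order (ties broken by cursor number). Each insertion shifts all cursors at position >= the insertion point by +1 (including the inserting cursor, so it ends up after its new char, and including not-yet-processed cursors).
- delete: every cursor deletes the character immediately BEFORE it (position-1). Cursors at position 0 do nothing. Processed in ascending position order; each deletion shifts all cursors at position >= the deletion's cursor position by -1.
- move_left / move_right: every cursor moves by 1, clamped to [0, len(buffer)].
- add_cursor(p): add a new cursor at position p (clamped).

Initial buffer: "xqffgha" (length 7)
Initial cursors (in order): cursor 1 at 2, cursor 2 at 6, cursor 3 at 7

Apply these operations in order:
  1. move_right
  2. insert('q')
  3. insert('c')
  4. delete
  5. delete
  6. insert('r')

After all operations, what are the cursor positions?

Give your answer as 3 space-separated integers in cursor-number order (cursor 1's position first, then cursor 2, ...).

Answer: 4 10 10

Derivation:
After op 1 (move_right): buffer="xqffgha" (len 7), cursors c1@3 c2@7 c3@7, authorship .......
After op 2 (insert('q')): buffer="xqfqfghaqq" (len 10), cursors c1@4 c2@10 c3@10, authorship ...1....23
After op 3 (insert('c')): buffer="xqfqcfghaqqcc" (len 13), cursors c1@5 c2@13 c3@13, authorship ...11....2323
After op 4 (delete): buffer="xqfqfghaqq" (len 10), cursors c1@4 c2@10 c3@10, authorship ...1....23
After op 5 (delete): buffer="xqffgha" (len 7), cursors c1@3 c2@7 c3@7, authorship .......
After op 6 (insert('r')): buffer="xqfrfgharr" (len 10), cursors c1@4 c2@10 c3@10, authorship ...1....23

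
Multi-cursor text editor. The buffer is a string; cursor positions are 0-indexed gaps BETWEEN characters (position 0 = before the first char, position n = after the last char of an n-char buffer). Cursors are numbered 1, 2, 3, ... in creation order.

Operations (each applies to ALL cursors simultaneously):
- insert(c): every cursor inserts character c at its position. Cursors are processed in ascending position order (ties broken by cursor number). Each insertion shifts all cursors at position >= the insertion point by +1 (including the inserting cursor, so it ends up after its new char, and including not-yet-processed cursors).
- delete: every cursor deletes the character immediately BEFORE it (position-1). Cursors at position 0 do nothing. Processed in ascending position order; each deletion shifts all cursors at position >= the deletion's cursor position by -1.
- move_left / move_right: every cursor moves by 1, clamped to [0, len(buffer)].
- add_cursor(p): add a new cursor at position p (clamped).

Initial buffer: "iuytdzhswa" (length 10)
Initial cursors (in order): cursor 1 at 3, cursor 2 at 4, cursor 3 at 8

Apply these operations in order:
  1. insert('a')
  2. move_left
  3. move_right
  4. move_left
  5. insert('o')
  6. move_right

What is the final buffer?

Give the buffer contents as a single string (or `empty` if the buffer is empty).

Answer: iuyoatoadzhsoawa

Derivation:
After op 1 (insert('a')): buffer="iuyatadzhsawa" (len 13), cursors c1@4 c2@6 c3@11, authorship ...1.2....3..
After op 2 (move_left): buffer="iuyatadzhsawa" (len 13), cursors c1@3 c2@5 c3@10, authorship ...1.2....3..
After op 3 (move_right): buffer="iuyatadzhsawa" (len 13), cursors c1@4 c2@6 c3@11, authorship ...1.2....3..
After op 4 (move_left): buffer="iuyatadzhsawa" (len 13), cursors c1@3 c2@5 c3@10, authorship ...1.2....3..
After op 5 (insert('o')): buffer="iuyoatoadzhsoawa" (len 16), cursors c1@4 c2@7 c3@13, authorship ...11.22....33..
After op 6 (move_right): buffer="iuyoatoadzhsoawa" (len 16), cursors c1@5 c2@8 c3@14, authorship ...11.22....33..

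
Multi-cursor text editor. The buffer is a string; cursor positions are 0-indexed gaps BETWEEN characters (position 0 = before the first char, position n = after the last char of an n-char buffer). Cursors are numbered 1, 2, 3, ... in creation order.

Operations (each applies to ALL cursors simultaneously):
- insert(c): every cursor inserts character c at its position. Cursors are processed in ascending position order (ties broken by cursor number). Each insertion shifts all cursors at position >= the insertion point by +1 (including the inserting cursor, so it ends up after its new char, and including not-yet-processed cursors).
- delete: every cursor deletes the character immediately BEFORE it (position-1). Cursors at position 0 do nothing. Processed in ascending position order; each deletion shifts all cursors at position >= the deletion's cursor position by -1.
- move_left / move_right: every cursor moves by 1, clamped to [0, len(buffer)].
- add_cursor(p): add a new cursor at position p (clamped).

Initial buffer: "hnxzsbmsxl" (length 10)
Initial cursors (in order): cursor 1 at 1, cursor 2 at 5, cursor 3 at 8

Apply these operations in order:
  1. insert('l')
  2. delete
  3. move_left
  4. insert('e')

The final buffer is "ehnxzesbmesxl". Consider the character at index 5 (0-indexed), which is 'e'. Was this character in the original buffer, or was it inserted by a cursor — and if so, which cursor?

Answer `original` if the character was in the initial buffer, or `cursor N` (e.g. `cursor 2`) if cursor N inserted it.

Answer: cursor 2

Derivation:
After op 1 (insert('l')): buffer="hlnxzslbmslxl" (len 13), cursors c1@2 c2@7 c3@11, authorship .1....2...3..
After op 2 (delete): buffer="hnxzsbmsxl" (len 10), cursors c1@1 c2@5 c3@8, authorship ..........
After op 3 (move_left): buffer="hnxzsbmsxl" (len 10), cursors c1@0 c2@4 c3@7, authorship ..........
After op 4 (insert('e')): buffer="ehnxzesbmesxl" (len 13), cursors c1@1 c2@6 c3@10, authorship 1....2...3...
Authorship (.=original, N=cursor N): 1 . . . . 2 . . . 3 . . .
Index 5: author = 2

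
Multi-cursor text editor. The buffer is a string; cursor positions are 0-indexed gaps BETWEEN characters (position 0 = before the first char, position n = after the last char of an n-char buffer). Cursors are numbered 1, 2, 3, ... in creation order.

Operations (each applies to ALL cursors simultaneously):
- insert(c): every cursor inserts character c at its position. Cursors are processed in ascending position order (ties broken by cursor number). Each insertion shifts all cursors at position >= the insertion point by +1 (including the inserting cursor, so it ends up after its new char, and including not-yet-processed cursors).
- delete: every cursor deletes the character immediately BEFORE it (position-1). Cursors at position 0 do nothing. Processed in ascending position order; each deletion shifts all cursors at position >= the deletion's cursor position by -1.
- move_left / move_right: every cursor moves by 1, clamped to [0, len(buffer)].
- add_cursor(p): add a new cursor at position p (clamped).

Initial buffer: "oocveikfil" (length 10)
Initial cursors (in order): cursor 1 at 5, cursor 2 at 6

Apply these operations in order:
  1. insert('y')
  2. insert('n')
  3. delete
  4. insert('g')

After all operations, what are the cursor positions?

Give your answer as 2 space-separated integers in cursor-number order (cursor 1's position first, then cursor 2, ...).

Answer: 7 10

Derivation:
After op 1 (insert('y')): buffer="oocveyiykfil" (len 12), cursors c1@6 c2@8, authorship .....1.2....
After op 2 (insert('n')): buffer="oocveyniynkfil" (len 14), cursors c1@7 c2@10, authorship .....11.22....
After op 3 (delete): buffer="oocveyiykfil" (len 12), cursors c1@6 c2@8, authorship .....1.2....
After op 4 (insert('g')): buffer="oocveygiygkfil" (len 14), cursors c1@7 c2@10, authorship .....11.22....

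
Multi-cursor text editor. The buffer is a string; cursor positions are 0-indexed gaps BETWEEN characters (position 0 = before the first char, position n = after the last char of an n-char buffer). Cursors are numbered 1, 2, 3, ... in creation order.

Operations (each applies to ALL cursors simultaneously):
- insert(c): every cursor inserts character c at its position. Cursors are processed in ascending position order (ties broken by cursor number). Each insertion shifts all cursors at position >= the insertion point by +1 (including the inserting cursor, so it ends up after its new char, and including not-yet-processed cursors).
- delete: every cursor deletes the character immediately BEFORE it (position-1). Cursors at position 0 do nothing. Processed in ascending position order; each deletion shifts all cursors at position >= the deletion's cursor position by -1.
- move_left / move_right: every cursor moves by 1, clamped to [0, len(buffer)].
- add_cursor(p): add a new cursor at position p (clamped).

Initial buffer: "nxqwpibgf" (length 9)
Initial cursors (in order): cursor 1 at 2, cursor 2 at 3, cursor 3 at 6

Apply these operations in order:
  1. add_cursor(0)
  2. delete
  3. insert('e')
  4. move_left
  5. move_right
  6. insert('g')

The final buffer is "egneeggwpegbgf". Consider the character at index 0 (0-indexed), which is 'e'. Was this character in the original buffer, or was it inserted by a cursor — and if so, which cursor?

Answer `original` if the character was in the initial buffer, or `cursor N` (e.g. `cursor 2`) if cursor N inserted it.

After op 1 (add_cursor(0)): buffer="nxqwpibgf" (len 9), cursors c4@0 c1@2 c2@3 c3@6, authorship .........
After op 2 (delete): buffer="nwpbgf" (len 6), cursors c4@0 c1@1 c2@1 c3@3, authorship ......
After op 3 (insert('e')): buffer="eneewpebgf" (len 10), cursors c4@1 c1@4 c2@4 c3@7, authorship 4.12..3...
After op 4 (move_left): buffer="eneewpebgf" (len 10), cursors c4@0 c1@3 c2@3 c3@6, authorship 4.12..3...
After op 5 (move_right): buffer="eneewpebgf" (len 10), cursors c4@1 c1@4 c2@4 c3@7, authorship 4.12..3...
After op 6 (insert('g')): buffer="egneeggwpegbgf" (len 14), cursors c4@2 c1@7 c2@7 c3@11, authorship 44.1212..33...
Authorship (.=original, N=cursor N): 4 4 . 1 2 1 2 . . 3 3 . . .
Index 0: author = 4

Answer: cursor 4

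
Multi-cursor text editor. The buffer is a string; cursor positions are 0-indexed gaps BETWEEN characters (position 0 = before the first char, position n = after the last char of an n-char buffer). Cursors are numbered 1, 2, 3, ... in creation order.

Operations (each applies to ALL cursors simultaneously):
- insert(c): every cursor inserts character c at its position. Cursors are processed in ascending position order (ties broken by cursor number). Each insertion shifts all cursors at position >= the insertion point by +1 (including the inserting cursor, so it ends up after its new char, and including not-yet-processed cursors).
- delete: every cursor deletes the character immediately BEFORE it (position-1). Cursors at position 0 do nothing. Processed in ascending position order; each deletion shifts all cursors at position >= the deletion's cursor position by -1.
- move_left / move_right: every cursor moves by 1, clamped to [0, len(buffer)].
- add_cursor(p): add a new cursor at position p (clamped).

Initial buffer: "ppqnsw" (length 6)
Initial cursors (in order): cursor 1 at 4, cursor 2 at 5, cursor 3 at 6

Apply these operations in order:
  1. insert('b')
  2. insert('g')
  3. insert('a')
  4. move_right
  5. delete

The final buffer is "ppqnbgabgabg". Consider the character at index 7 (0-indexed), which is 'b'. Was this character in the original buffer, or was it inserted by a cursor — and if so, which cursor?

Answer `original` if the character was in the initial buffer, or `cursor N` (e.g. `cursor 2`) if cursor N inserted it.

After op 1 (insert('b')): buffer="ppqnbsbwb" (len 9), cursors c1@5 c2@7 c3@9, authorship ....1.2.3
After op 2 (insert('g')): buffer="ppqnbgsbgwbg" (len 12), cursors c1@6 c2@9 c3@12, authorship ....11.22.33
After op 3 (insert('a')): buffer="ppqnbgasbgawbga" (len 15), cursors c1@7 c2@11 c3@15, authorship ....111.222.333
After op 4 (move_right): buffer="ppqnbgasbgawbga" (len 15), cursors c1@8 c2@12 c3@15, authorship ....111.222.333
After op 5 (delete): buffer="ppqnbgabgabg" (len 12), cursors c1@7 c2@10 c3@12, authorship ....11122233
Authorship (.=original, N=cursor N): . . . . 1 1 1 2 2 2 3 3
Index 7: author = 2

Answer: cursor 2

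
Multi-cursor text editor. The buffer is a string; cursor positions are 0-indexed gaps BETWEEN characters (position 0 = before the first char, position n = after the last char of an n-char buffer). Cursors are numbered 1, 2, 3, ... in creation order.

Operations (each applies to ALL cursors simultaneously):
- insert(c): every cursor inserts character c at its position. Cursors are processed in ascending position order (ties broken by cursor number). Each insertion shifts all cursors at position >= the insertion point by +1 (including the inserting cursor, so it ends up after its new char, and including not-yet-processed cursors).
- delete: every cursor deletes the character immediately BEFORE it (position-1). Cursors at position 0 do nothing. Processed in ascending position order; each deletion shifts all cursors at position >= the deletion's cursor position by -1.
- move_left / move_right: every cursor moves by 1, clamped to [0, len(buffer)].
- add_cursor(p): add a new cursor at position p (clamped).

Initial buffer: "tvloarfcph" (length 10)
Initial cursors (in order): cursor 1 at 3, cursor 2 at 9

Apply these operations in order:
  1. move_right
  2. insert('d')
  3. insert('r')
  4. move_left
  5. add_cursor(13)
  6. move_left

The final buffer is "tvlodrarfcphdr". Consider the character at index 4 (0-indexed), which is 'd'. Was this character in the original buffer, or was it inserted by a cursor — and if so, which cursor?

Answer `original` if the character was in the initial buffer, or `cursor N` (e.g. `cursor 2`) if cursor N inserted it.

After op 1 (move_right): buffer="tvloarfcph" (len 10), cursors c1@4 c2@10, authorship ..........
After op 2 (insert('d')): buffer="tvlodarfcphd" (len 12), cursors c1@5 c2@12, authorship ....1......2
After op 3 (insert('r')): buffer="tvlodrarfcphdr" (len 14), cursors c1@6 c2@14, authorship ....11......22
After op 4 (move_left): buffer="tvlodrarfcphdr" (len 14), cursors c1@5 c2@13, authorship ....11......22
After op 5 (add_cursor(13)): buffer="tvlodrarfcphdr" (len 14), cursors c1@5 c2@13 c3@13, authorship ....11......22
After op 6 (move_left): buffer="tvlodrarfcphdr" (len 14), cursors c1@4 c2@12 c3@12, authorship ....11......22
Authorship (.=original, N=cursor N): . . . . 1 1 . . . . . . 2 2
Index 4: author = 1

Answer: cursor 1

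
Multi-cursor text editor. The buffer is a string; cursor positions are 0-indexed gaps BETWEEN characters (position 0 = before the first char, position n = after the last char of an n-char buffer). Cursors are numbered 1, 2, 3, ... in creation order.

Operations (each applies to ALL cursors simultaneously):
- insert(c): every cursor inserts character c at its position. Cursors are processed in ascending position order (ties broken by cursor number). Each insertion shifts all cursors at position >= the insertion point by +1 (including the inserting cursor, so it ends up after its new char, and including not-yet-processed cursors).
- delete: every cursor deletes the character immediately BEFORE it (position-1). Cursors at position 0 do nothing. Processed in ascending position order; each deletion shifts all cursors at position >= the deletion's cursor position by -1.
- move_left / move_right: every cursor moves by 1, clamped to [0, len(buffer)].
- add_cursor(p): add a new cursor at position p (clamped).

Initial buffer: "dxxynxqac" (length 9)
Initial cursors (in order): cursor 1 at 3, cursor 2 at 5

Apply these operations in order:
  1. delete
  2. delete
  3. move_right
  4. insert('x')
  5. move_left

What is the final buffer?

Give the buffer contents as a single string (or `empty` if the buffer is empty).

Answer: dxxxqac

Derivation:
After op 1 (delete): buffer="dxyxqac" (len 7), cursors c1@2 c2@3, authorship .......
After op 2 (delete): buffer="dxqac" (len 5), cursors c1@1 c2@1, authorship .....
After op 3 (move_right): buffer="dxqac" (len 5), cursors c1@2 c2@2, authorship .....
After op 4 (insert('x')): buffer="dxxxqac" (len 7), cursors c1@4 c2@4, authorship ..12...
After op 5 (move_left): buffer="dxxxqac" (len 7), cursors c1@3 c2@3, authorship ..12...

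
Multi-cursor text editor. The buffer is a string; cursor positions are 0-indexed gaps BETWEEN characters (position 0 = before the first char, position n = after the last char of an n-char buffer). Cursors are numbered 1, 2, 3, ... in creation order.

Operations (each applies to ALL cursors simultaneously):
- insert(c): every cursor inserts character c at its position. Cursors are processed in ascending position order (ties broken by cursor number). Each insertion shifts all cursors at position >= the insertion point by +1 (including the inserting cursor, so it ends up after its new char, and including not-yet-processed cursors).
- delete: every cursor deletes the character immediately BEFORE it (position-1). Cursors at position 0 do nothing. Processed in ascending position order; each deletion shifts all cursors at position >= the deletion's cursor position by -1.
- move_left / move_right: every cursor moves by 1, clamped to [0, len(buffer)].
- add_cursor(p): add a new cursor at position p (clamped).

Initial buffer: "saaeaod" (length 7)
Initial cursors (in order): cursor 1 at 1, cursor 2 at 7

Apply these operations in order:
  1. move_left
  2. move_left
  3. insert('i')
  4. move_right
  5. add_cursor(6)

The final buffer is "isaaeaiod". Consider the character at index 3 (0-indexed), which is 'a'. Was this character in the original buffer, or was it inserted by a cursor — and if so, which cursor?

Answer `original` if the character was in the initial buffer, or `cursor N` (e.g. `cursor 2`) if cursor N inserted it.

Answer: original

Derivation:
After op 1 (move_left): buffer="saaeaod" (len 7), cursors c1@0 c2@6, authorship .......
After op 2 (move_left): buffer="saaeaod" (len 7), cursors c1@0 c2@5, authorship .......
After op 3 (insert('i')): buffer="isaaeaiod" (len 9), cursors c1@1 c2@7, authorship 1.....2..
After op 4 (move_right): buffer="isaaeaiod" (len 9), cursors c1@2 c2@8, authorship 1.....2..
After op 5 (add_cursor(6)): buffer="isaaeaiod" (len 9), cursors c1@2 c3@6 c2@8, authorship 1.....2..
Authorship (.=original, N=cursor N): 1 . . . . . 2 . .
Index 3: author = original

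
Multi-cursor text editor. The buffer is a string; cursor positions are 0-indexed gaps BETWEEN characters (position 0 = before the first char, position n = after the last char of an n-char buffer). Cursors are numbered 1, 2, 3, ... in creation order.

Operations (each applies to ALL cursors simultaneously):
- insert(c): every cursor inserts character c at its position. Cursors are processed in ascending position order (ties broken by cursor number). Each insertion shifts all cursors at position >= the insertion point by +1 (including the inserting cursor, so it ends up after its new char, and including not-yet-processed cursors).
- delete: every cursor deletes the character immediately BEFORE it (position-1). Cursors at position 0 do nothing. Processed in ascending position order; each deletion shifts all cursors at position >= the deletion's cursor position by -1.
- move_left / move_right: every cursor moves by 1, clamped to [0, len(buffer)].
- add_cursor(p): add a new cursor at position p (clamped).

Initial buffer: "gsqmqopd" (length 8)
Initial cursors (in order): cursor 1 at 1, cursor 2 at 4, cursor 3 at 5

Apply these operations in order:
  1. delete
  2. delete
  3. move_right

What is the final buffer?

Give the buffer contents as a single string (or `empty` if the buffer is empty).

After op 1 (delete): buffer="sqopd" (len 5), cursors c1@0 c2@2 c3@2, authorship .....
After op 2 (delete): buffer="opd" (len 3), cursors c1@0 c2@0 c3@0, authorship ...
After op 3 (move_right): buffer="opd" (len 3), cursors c1@1 c2@1 c3@1, authorship ...

Answer: opd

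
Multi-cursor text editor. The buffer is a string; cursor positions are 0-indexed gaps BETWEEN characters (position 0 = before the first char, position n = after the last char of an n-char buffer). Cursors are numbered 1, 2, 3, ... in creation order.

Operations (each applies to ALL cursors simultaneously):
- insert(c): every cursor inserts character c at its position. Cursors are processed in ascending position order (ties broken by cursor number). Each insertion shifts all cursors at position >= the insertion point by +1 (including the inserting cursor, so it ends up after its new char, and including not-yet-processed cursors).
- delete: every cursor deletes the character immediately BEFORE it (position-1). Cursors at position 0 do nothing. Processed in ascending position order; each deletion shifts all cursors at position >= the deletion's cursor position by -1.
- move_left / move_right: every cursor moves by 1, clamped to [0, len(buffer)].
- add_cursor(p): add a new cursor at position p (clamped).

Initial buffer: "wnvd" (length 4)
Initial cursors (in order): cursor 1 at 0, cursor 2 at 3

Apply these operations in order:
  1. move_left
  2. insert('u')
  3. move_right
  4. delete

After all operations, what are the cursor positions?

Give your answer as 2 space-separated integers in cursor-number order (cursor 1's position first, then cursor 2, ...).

After op 1 (move_left): buffer="wnvd" (len 4), cursors c1@0 c2@2, authorship ....
After op 2 (insert('u')): buffer="uwnuvd" (len 6), cursors c1@1 c2@4, authorship 1..2..
After op 3 (move_right): buffer="uwnuvd" (len 6), cursors c1@2 c2@5, authorship 1..2..
After op 4 (delete): buffer="unud" (len 4), cursors c1@1 c2@3, authorship 1.2.

Answer: 1 3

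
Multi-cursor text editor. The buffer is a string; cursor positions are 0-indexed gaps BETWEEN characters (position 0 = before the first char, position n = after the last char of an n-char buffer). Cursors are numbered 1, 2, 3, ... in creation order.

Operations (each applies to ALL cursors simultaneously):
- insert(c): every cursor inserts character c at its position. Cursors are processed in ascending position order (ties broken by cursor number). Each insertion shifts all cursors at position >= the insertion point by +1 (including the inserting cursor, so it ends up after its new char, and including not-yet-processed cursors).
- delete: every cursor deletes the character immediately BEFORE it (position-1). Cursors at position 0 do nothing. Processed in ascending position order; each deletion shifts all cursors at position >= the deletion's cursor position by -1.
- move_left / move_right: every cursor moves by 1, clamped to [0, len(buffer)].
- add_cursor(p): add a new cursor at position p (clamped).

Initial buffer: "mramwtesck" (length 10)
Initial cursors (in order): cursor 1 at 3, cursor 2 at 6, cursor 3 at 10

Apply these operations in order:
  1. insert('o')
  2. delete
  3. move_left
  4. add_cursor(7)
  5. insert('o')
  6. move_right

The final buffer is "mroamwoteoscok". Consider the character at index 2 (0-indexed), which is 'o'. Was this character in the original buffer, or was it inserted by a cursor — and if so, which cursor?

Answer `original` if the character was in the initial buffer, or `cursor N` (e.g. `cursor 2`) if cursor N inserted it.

Answer: cursor 1

Derivation:
After op 1 (insert('o')): buffer="mraomwtoescko" (len 13), cursors c1@4 c2@8 c3@13, authorship ...1...2....3
After op 2 (delete): buffer="mramwtesck" (len 10), cursors c1@3 c2@6 c3@10, authorship ..........
After op 3 (move_left): buffer="mramwtesck" (len 10), cursors c1@2 c2@5 c3@9, authorship ..........
After op 4 (add_cursor(7)): buffer="mramwtesck" (len 10), cursors c1@2 c2@5 c4@7 c3@9, authorship ..........
After op 5 (insert('o')): buffer="mroamwoteoscok" (len 14), cursors c1@3 c2@7 c4@10 c3@13, authorship ..1...2..4..3.
After op 6 (move_right): buffer="mroamwoteoscok" (len 14), cursors c1@4 c2@8 c4@11 c3@14, authorship ..1...2..4..3.
Authorship (.=original, N=cursor N): . . 1 . . . 2 . . 4 . . 3 .
Index 2: author = 1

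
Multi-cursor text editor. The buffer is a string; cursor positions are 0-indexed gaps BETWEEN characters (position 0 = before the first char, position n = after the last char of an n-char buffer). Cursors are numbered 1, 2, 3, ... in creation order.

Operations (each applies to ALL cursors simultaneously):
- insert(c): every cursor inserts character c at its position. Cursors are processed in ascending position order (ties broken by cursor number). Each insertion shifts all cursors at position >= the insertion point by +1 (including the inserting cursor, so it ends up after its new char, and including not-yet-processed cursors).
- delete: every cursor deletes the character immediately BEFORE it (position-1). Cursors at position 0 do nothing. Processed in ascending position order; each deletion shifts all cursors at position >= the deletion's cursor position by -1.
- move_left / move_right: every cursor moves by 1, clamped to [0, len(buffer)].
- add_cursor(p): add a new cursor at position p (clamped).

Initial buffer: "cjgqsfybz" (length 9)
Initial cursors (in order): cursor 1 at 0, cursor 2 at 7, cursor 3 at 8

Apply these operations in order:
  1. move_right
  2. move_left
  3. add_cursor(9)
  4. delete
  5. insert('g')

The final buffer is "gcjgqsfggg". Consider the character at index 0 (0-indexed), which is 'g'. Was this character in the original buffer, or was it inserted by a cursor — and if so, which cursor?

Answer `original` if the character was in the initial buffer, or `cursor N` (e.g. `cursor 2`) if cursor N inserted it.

After op 1 (move_right): buffer="cjgqsfybz" (len 9), cursors c1@1 c2@8 c3@9, authorship .........
After op 2 (move_left): buffer="cjgqsfybz" (len 9), cursors c1@0 c2@7 c3@8, authorship .........
After op 3 (add_cursor(9)): buffer="cjgqsfybz" (len 9), cursors c1@0 c2@7 c3@8 c4@9, authorship .........
After op 4 (delete): buffer="cjgqsf" (len 6), cursors c1@0 c2@6 c3@6 c4@6, authorship ......
After op 5 (insert('g')): buffer="gcjgqsfggg" (len 10), cursors c1@1 c2@10 c3@10 c4@10, authorship 1......234
Authorship (.=original, N=cursor N): 1 . . . . . . 2 3 4
Index 0: author = 1

Answer: cursor 1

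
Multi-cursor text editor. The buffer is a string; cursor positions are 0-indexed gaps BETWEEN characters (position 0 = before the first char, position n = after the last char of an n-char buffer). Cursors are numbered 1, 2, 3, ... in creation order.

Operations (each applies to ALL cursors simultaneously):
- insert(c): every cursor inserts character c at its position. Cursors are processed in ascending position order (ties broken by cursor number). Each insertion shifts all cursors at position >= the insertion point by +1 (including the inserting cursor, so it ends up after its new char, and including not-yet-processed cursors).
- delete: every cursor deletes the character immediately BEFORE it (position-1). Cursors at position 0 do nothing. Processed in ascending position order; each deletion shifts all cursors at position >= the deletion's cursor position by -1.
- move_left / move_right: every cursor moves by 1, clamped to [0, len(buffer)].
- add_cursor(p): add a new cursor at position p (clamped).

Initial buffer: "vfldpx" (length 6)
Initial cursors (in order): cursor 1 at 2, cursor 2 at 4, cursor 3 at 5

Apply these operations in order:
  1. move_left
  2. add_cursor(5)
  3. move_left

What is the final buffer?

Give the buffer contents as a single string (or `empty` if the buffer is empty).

Answer: vfldpx

Derivation:
After op 1 (move_left): buffer="vfldpx" (len 6), cursors c1@1 c2@3 c3@4, authorship ......
After op 2 (add_cursor(5)): buffer="vfldpx" (len 6), cursors c1@1 c2@3 c3@4 c4@5, authorship ......
After op 3 (move_left): buffer="vfldpx" (len 6), cursors c1@0 c2@2 c3@3 c4@4, authorship ......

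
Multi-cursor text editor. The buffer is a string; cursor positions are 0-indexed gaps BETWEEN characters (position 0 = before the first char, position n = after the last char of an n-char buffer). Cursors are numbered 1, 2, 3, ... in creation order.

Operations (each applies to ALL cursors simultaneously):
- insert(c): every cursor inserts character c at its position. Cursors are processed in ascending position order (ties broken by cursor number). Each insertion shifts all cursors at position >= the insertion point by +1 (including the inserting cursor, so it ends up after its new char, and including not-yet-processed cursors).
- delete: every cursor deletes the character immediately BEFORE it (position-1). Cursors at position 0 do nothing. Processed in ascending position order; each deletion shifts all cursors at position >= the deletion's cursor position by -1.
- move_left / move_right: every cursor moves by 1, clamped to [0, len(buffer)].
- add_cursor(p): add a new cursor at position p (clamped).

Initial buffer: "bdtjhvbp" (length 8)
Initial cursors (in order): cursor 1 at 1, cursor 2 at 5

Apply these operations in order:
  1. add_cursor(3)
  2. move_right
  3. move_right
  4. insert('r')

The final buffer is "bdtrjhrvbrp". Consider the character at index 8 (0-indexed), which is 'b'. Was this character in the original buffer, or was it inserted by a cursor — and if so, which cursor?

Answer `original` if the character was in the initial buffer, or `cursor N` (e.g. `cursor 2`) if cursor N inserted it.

After op 1 (add_cursor(3)): buffer="bdtjhvbp" (len 8), cursors c1@1 c3@3 c2@5, authorship ........
After op 2 (move_right): buffer="bdtjhvbp" (len 8), cursors c1@2 c3@4 c2@6, authorship ........
After op 3 (move_right): buffer="bdtjhvbp" (len 8), cursors c1@3 c3@5 c2@7, authorship ........
After op 4 (insert('r')): buffer="bdtrjhrvbrp" (len 11), cursors c1@4 c3@7 c2@10, authorship ...1..3..2.
Authorship (.=original, N=cursor N): . . . 1 . . 3 . . 2 .
Index 8: author = original

Answer: original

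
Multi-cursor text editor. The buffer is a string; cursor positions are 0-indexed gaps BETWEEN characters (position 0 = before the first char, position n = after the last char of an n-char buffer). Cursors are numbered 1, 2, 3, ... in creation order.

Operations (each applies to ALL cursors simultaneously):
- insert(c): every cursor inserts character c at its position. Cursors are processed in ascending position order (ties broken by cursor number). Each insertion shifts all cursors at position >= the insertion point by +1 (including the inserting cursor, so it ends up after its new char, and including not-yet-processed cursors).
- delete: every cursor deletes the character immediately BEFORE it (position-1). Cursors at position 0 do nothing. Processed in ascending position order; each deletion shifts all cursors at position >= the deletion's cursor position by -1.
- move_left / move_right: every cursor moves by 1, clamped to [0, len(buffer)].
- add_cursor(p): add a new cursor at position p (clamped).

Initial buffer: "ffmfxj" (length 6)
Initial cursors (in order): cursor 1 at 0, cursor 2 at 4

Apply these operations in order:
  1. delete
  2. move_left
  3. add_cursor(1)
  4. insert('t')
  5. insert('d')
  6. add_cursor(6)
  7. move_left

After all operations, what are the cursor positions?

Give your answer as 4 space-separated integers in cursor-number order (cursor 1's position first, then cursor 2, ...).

Answer: 1 7 4 5

Derivation:
After op 1 (delete): buffer="ffmxj" (len 5), cursors c1@0 c2@3, authorship .....
After op 2 (move_left): buffer="ffmxj" (len 5), cursors c1@0 c2@2, authorship .....
After op 3 (add_cursor(1)): buffer="ffmxj" (len 5), cursors c1@0 c3@1 c2@2, authorship .....
After op 4 (insert('t')): buffer="tftftmxj" (len 8), cursors c1@1 c3@3 c2@5, authorship 1.3.2...
After op 5 (insert('d')): buffer="tdftdftdmxj" (len 11), cursors c1@2 c3@5 c2@8, authorship 11.33.22...
After op 6 (add_cursor(6)): buffer="tdftdftdmxj" (len 11), cursors c1@2 c3@5 c4@6 c2@8, authorship 11.33.22...
After op 7 (move_left): buffer="tdftdftdmxj" (len 11), cursors c1@1 c3@4 c4@5 c2@7, authorship 11.33.22...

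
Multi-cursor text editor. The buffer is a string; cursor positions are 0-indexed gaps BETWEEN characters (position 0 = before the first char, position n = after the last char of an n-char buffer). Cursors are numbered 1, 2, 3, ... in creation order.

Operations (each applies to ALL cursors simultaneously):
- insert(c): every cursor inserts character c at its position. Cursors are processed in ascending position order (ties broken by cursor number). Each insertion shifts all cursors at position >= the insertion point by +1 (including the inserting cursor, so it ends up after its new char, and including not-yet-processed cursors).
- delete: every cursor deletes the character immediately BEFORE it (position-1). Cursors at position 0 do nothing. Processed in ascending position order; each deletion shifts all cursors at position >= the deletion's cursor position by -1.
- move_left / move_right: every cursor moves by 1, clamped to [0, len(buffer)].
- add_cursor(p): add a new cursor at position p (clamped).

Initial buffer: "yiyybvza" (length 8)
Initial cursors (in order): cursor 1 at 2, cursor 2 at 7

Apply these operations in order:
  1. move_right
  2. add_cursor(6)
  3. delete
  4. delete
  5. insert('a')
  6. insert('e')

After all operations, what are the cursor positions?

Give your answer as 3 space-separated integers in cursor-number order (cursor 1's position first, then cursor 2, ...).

After op 1 (move_right): buffer="yiyybvza" (len 8), cursors c1@3 c2@8, authorship ........
After op 2 (add_cursor(6)): buffer="yiyybvza" (len 8), cursors c1@3 c3@6 c2@8, authorship ........
After op 3 (delete): buffer="yiybz" (len 5), cursors c1@2 c3@4 c2@5, authorship .....
After op 4 (delete): buffer="yy" (len 2), cursors c1@1 c2@2 c3@2, authorship ..
After op 5 (insert('a')): buffer="yayaa" (len 5), cursors c1@2 c2@5 c3@5, authorship .1.23
After op 6 (insert('e')): buffer="yaeyaaee" (len 8), cursors c1@3 c2@8 c3@8, authorship .11.2323

Answer: 3 8 8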